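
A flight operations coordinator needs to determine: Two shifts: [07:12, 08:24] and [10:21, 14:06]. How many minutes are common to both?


Interval A: [432, 504] minutes from midnight
Interval B: [621, 846] minutes from midnight
Overlap start = max(432, 621) = 621
Overlap end = min(504, 846) = 504
End <= start, so the intervals do not overlap: 0 minutes

0


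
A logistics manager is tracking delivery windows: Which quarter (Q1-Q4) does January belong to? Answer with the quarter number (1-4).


Month: January (month 1)
Q1: January-March (months 1-3)
Q2: April-June (months 4-6)
Q3: July-September (months 7-9)
Q4: October-December (months 10-12)
Month 1 falls in Q1

1


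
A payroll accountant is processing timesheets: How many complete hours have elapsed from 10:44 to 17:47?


Start: 10:44
End: 17:47
Hour difference: 17 - 10 = 7 hours
Minute difference: 47 - 44 = 3 minutes
Total minutes: 423
Complete hours: 423 / 60 = 7 (remainder 3)

7


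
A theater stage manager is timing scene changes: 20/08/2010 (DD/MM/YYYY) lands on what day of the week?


Date: 2010-08-20
January 1, 2010 is a Friday
Day of year: 232
Offset from Jan 1: 231 days
231 mod 7 = 0
Result: Friday

Friday


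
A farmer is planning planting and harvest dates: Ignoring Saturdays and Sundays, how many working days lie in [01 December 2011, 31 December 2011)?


Start: 2011-12-01 (Thursday)
End (exclusive): 2011-12-31 (Saturday)
Total calendar days: 30
Full weeks: 30 // 7 = 4 -> 20 weekdays
Remaining 2 days starting on Thursday:
  Thu(w), Fri(w) -> 2 weekdays
Total business days: 20 + 2 = 22

22


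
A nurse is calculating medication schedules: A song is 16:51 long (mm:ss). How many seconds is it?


Minutes: 16
Extra seconds: 51
Seconds per minute: 60
Minutes to seconds: 16 x 60 = 960
Total: 960 + 51 = 1011

1011


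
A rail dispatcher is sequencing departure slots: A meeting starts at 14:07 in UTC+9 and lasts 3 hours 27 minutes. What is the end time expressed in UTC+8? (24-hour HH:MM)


Start: 14:07 in UTC+9
Step 1 - add duration:
  minutes: 7 + 27 = 34
  hours: 14 + 3 + 0 = 17
  end in UTC+9: 17:34
Step 2 - convert UTC+9 -> UTC+8:
  offset difference: 8 - (9) = -1 hours
  17 + (-1) = 16 -> mod 24 = 16
Result: 16:34 in UTC+8

16:34


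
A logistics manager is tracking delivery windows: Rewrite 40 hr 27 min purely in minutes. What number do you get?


Hours: 40
Extra minutes: 27
Minutes per hour: 60
Hours to minutes: 40 x 60 = 2400
Total: 2400 + 27 = 2427

2427


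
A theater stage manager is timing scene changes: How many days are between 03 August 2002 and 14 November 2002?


Start date: 2002-08-03
End date: 2002-11-14
Aug 2002: +29 days
Sep 2002: +30 days
Oct 2002: +31 days
Nov 2002: +13 days
Total: 103 days

103


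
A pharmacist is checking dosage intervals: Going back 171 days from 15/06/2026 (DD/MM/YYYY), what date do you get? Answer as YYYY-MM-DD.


Start: 2026-06-15
Subtracting 171 days
Days already passed in June: 15
After going back through June: 156 more days to subtract
May 2026: 31 days, 125 remaining
April 2026: 30 days, 95 remaining
March 2026: 31 days, 64 remaining
February 2026: 28 days, 36 remaining
Result: 2025-12-26

2025-12-26


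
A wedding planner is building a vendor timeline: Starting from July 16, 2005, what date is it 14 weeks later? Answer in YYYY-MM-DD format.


Start: 2005-07-16
Weeks to add: 14
Convert to days: 14 x 7 = 98 days
Add 98 days to 2005-07-16
Result: 2005-10-22

2005-10-22


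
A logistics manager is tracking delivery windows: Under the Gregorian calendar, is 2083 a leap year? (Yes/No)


Year: 2083
Divisible by 4? 2083 / 4 = 520.75 -> No
Not divisible by 4, so NOT a leap year

No


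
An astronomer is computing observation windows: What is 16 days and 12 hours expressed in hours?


Days: 16
Extra hours: 12
Hours per day: 24
Days to hours: 16 x 24 = 384
Total: 384 + 12 = 396

396


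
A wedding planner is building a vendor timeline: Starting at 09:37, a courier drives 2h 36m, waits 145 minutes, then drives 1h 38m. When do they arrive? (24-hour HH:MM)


Depart: 09:37
Leg 1: +156 min -> 12:13
Layover: +145 min -> 14:38
Leg 2: +98 min -> 16:16
Total travel: 399 minutes = 6h 39m
Arrival: 16:16

16:16


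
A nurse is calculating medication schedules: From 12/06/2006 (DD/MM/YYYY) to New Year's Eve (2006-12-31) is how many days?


Start: June 12, 2006
End: December 31, 2006
Days left in June: 18
July: 31
August: 31
September: 30
October: 31
... plus remaining months
Sum of remaining months: 184
Total: 18 + 184 = 202

202


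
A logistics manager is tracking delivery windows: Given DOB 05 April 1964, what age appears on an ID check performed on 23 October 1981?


Birth: 1964-04-05
Reference: 1981-10-23
Year difference: 1981 - 1964 = 17
Has birthday (04-05) occurred by 10-23? Yes
Age in full years: 17

17


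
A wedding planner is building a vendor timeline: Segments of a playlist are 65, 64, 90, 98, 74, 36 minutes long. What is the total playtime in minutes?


Durations: 65, 64, 90, 98, 74, 36
Running sum: 65
+ 64 = 129
+ 90 = 219
+ 98 = 317
+ 74 = 391
+ 36 = 427
Total duration: 427 minutes
That is 7 hours and 7 minutes

427


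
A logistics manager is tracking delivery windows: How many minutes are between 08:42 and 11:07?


Start time: 08:42 = 522 minutes from midnight
End time: 11:07 = 667 minutes from midnight
Difference: 667 - 522 = 145 minutes
That is 2 hours and 25 minutes

145


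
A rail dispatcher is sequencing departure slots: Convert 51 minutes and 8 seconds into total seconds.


Minutes: 51
Seconds: 8
Convert minutes to seconds: 51 x 60 = 3060
Add remaining seconds: 3060 + 8 = 3068

3068


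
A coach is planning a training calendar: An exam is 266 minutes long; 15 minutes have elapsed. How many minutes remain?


Total budget: 266 minutes
Time used: 15 minutes
Remaining: 266 - 15 = 251 minutes
Percent used: 5.6%
Percent remaining: 94.4%

251


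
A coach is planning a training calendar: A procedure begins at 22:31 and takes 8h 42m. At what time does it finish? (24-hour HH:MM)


Start time: 22:31
Adding: 8 hours 42 minutes
Minutes: 31 + 42 = 73
Minute overflow: 73 >= 60, so carry 1 hour, minutes = 13
Hours: 22 + 8 + 1 = 31
Hour wraparound: 31 mod 24 = 7
Result: 07:13

07:13


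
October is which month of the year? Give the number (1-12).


Calendar month order:
9. September
10. October <--
11. November
October is month number 10

10


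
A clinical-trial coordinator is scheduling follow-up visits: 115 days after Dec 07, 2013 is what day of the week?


Start: 2013-12-07 (Saturday)
Step 1 - find target date: add 115 days
  2013-12-07 + 115 days = 2014-04-01
Step 2 - day of week:
  115 mod 7 = 3
  Saturday + 3 days -> Tuesday
Result: Tuesday (2014-04-01)

Tuesday


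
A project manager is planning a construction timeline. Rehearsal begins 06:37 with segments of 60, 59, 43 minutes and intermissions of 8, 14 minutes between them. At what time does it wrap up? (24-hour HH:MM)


Start: 06:37 = 397 min from midnight
  after task 1 (60 min): 07:37
  after break (8 min): 07:45
  after task 2 (59 min): 08:44
  after break (14 min): 08:58
  after task 3 (43 min): 09:41
Total elapsed: 184 minutes
End time: 09:41

09:41


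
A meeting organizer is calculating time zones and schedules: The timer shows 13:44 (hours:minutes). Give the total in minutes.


Hours: 13
Minutes: 44
Convert hours to minutes: 13 x 60 = 780
Add remaining minutes: 780 + 44 = 824

824


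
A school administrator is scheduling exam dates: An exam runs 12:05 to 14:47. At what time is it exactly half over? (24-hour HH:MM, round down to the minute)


Start time: 12:05 = 725 minutes from midnight
End time: 14:47 = 887 minutes from midnight
Sum: 725 + 887 = 1612
Midpoint: 1612 / 2 = 806 minutes
Convert: 806 / 60 = 13 hours, 26 minutes
Result: 13:26

13:26


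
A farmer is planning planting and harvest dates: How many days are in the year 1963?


Year: 1963
Check leap year rules:
Divisible by 4? No
1963 is not a leap year
Days: 365

365


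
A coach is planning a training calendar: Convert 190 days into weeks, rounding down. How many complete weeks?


Total days: 190
Days per week: 7
Division: 190 / 7 = 27 remainder 1
Complete weeks: 27
Remaining days: 1

27


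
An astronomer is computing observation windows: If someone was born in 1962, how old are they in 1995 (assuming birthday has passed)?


Birth year: 1962
Current year: 1995
Age = current year - birth year
Age = 1995 - 1962 = 33

33


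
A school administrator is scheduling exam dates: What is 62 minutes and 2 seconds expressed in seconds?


Minutes: 62
Extra seconds: 2
Seconds per minute: 60
Minutes to seconds: 62 x 60 = 3720
Total: 3720 + 2 = 3722

3722


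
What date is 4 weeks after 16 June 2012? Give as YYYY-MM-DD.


Start: 2012-06-16
Weeks to add: 4
Convert to days: 4 x 7 = 28 days
Add 28 days to 2012-06-16
Result: 2012-07-14

2012-07-14


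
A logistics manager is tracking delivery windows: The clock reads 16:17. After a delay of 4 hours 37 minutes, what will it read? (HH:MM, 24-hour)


Start time: 16:17
Adding: 4 hours 37 minutes
Minutes: 17 + 37 = 54
Hours: 16 + 4 + 0 = 20
Result: 20:54

20:54


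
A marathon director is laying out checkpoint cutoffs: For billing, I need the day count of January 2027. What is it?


Month: January
Year: 2027
January is a 31-day month
Total: 31 days

31


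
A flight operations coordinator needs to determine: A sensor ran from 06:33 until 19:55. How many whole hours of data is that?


Start: 06:33
End: 19:55
Hour difference: 19 - 6 = 13 hours
Minute difference: 55 - 33 = 22 minutes
Total minutes: 802
Complete hours: 802 / 60 = 13 (remainder 22)

13


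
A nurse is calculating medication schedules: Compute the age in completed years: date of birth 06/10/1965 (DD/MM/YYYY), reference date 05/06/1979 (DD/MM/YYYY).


Birth: 1965-10-06
Reference: 1979-06-05
Year difference: 1979 - 1965 = 14
Has birthday (10-06) occurred by 06-05? No
Birthday not yet reached this year -> subtract 1
Age in full years: 13

13


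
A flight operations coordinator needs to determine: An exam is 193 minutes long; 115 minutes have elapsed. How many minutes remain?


Total budget: 193 minutes
Time used: 115 minutes
Remaining: 193 - 115 = 78 minutes
Percent used: 59.6%
Percent remaining: 40.4%

78


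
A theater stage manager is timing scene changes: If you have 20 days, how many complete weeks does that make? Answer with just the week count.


Total days: 20
Days per week: 7
Division: 20 / 7 = 2 remainder 6
Complete weeks: 2
Remaining days: 6

2


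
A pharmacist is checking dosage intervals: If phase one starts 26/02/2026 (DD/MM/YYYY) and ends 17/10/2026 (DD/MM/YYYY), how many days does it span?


Start date: 2026-02-26
End date: 2026-10-17
Feb 2026: +3 days
Mar 2026: +31 days
Apr 2026: +30 days
... (6 more months)
Total: 233 days

233


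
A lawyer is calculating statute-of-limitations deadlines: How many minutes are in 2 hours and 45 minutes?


Hours: 2
Extra minutes: 45
Minutes per hour: 60
Hours to minutes: 2 x 60 = 120
Total: 120 + 45 = 165

165


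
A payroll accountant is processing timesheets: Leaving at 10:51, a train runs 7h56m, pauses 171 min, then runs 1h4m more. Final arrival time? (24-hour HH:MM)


Depart: 10:51
Leg 1: +476 min -> 18:47
Layover: +171 min -> 21:38
Leg 2: +64 min -> 22:42
Total travel: 711 minutes = 11h 51m
Arrival: 22:42

22:42


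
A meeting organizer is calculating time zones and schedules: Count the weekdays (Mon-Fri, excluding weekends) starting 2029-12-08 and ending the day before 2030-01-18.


Start: 2029-12-08 (Saturday)
End (exclusive): 2030-01-18 (Friday)
Total calendar days: 41
Full weeks: 41 // 7 = 5 -> 25 weekdays
Remaining 6 days starting on Saturday:
  Sat(-), Sun(-), Mon(w), Tue(w), Wed(w), Thu(w) -> 4 weekdays
Total business days: 25 + 4 = 29

29


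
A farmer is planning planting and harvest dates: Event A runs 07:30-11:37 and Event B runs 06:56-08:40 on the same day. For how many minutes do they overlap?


Interval A: [450, 697] minutes from midnight
Interval B: [416, 520] minutes from midnight
Overlap start = max(450, 416) = 450
Overlap end = min(697, 520) = 520
Overlap = 520 - 450 = 70 minutes

70


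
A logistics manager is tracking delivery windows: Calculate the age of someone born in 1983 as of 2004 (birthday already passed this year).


Birth year: 1983
Current year: 2004
Age = current year - birth year
Age = 2004 - 1983 = 21

21


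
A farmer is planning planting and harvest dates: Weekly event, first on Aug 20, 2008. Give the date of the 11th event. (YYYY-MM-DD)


First occurrence: 2008-08-20 (occurrence 1)
Each occurrence is 7 days after the previous.
Occurrence 11 is 10 weeks after the first.
10 weeks = 70 days
2008-08-20 + 70 days = 2008-10-29

2008-10-29


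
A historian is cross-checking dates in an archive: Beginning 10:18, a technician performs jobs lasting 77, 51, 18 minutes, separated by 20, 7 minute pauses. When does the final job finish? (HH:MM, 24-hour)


Start: 10:18 = 618 min from midnight
  after task 1 (77 min): 11:35
  after break (20 min): 11:55
  after task 2 (51 min): 12:46
  after break (7 min): 12:53
  after task 3 (18 min): 13:11
Total elapsed: 173 minutes
End time: 13:11

13:11


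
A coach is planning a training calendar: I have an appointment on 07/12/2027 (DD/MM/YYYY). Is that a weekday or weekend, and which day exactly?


Date: 2027-12-07
January 1, 2027 is a Friday
Day of year: 341
Offset from Jan 1: 340 days
340 mod 7 = 4
Result: Tuesday

Tuesday


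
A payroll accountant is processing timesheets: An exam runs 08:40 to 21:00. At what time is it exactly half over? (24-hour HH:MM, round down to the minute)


Start time: 08:40 = 520 minutes from midnight
End time: 21:00 = 1260 minutes from midnight
Sum: 520 + 1260 = 1780
Midpoint: 1780 / 2 = 890 minutes
Convert: 890 / 60 = 14 hours, 50 minutes
Result: 14:50

14:50


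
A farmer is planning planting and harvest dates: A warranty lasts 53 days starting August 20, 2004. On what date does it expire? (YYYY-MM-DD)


Start: 2004-08-20
Adding 53 days
Days remaining in August: 11
After August: 42 days still to add
September 2004: 30 days, 12 remaining
October 2004 has 31 days, need 12
Result: 2004-10-12

2004-10-12


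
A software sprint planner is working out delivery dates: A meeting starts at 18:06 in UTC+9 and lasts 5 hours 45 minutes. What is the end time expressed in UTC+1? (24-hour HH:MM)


Start: 18:06 in UTC+9
Step 1 - add duration:
  minutes: 6 + 45 = 51
  hours: 18 + 5 + 0 = 23
  end in UTC+9: 23:51
Step 2 - convert UTC+9 -> UTC+1:
  offset difference: 1 - (9) = -8 hours
  23 + (-8) = 15 -> mod 24 = 15
Result: 15:51 in UTC+1

15:51


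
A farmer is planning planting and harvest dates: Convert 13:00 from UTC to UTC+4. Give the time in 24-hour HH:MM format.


Local time: 13:00 at UTC (offset 0h)
Target zone: UTC+4 (offset 4h)
Difference: 4 - (0) = 4 hours
Calculation: 13 + (4) = 17
Result: 17:00

17:00


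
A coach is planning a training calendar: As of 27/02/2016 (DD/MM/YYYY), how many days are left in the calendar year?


Start: February 27, 2016
End: December 31, 2016
Days left in February: 2
March: 31
April: 30
May: 31
June: 30
... plus remaining months
Sum of remaining months: 306
Total: 2 + 306 = 308

308


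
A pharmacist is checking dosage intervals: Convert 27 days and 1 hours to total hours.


Days: 27
Extra hours: 1
Hours per day: 24
Days to hours: 27 x 24 = 648
Total: 648 + 1 = 649

649


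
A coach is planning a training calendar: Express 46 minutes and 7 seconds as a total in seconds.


Minutes: 46
Seconds: 7
Convert minutes to seconds: 46 x 60 = 2760
Add remaining seconds: 2760 + 7 = 2767

2767


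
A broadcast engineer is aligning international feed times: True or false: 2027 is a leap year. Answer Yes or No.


Year: 2027
Divisible by 4? 2027 / 4 = 506.75 -> No
Not divisible by 4, so NOT a leap year

No


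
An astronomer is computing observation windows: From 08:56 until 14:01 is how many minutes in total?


Start time: 08:56 = 536 minutes from midnight
End time: 14:01 = 841 minutes from midnight
Difference: 841 - 536 = 305 minutes
That is 5 hours and 5 minutes

305


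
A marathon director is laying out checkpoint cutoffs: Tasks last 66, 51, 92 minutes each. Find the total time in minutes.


Durations: 66, 51, 92
Running sum: 66
+ 51 = 117
+ 92 = 209
Total duration: 209 minutes
That is 3 hours and 29 minutes

209


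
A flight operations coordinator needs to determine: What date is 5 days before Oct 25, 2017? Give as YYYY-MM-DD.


Start: 2017-10-25
Subtracting 5 days
Days already passed in October: 25
Result: 2017-10-20

2017-10-20


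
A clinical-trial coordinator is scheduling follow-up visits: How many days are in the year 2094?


Year: 2094
Check leap year rules:
Divisible by 4? No
2094 is not a leap year
Days: 365

365


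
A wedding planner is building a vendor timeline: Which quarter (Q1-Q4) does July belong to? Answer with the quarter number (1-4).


Month: July (month 7)
Q1: January-March (months 1-3)
Q2: April-June (months 4-6)
Q3: July-September (months 7-9)
Q4: October-December (months 10-12)
Month 7 falls in Q3

3


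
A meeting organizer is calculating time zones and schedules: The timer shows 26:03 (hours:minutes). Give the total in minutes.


Hours: 26
Minutes: 3
Convert hours to minutes: 26 x 60 = 1560
Add remaining minutes: 1560 + 3 = 1563

1563


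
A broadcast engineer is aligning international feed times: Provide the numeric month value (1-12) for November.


Calendar month order:
10. October
11. November <--
12. December
November is month number 11

11


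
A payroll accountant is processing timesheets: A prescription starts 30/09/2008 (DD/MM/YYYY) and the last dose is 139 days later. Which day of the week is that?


Start: 2008-09-30 (Tuesday)
Step 1 - find target date: add 139 days
  2008-09-30 + 139 days = 2009-02-16
Step 2 - day of week:
  139 mod 7 = 6
  Tuesday + 6 days -> Monday
Result: Monday (2009-02-16)

Monday


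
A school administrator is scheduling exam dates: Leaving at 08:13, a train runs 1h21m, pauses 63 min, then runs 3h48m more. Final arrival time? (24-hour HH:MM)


Depart: 08:13
Leg 1: +81 min -> 09:34
Layover: +63 min -> 10:37
Leg 2: +228 min -> 14:25
Total travel: 372 minutes = 6h 12m
Arrival: 14:25

14:25


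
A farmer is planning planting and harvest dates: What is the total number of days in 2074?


Year: 2074
Check leap year rules:
Divisible by 4? No
2074 is not a leap year
Days: 365

365


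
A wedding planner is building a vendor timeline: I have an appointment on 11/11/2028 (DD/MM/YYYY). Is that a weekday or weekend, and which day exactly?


Date: 2028-11-11
January 1, 2028 is a Saturday
Day of year: 316
Offset from Jan 1: 315 days
315 mod 7 = 0
Result: Saturday

Saturday


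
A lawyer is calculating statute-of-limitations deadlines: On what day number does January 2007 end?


Month: January
Year: 2007
January is a 31-day month
Total: 31 days

31


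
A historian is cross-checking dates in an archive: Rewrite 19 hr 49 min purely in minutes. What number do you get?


Hours: 19
Extra minutes: 49
Minutes per hour: 60
Hours to minutes: 19 x 60 = 1140
Total: 1140 + 49 = 1189

1189


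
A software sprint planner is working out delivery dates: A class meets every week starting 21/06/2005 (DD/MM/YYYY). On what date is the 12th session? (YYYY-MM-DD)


First occurrence: 2005-06-21 (occurrence 1)
Each occurrence is 7 days after the previous.
Occurrence 12 is 11 weeks after the first.
11 weeks = 77 days
2005-06-21 + 77 days = 2005-09-06

2005-09-06


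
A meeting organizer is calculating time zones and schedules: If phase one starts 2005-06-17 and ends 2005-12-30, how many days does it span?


Start date: 2005-06-17
End date: 2005-12-30
Jun 2005: +14 days
Jul 2005: +31 days
Aug 2005: +31 days
... (4 more months)
Total: 196 days

196


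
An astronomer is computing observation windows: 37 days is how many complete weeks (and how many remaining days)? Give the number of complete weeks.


Total days: 37
Days per week: 7
Division: 37 / 7 = 5 remainder 2
Complete weeks: 5
Remaining days: 2

5


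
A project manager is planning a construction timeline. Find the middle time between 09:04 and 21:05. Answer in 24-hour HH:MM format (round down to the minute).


Start time: 09:04 = 544 minutes from midnight
End time: 21:05 = 1265 minutes from midnight
Sum: 544 + 1265 = 1809
Midpoint: 1809 / 2 = 904 minutes
Convert: 904 / 60 = 15 hours, 4 minutes
Result: 15:04

15:04


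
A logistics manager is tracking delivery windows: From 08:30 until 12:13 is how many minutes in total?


Start time: 08:30 = 510 minutes from midnight
End time: 12:13 = 733 minutes from midnight
Difference: 733 - 510 = 223 minutes
That is 3 hours and 43 minutes

223


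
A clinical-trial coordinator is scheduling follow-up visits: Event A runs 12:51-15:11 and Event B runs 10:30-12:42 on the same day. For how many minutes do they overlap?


Interval A: [771, 911] minutes from midnight
Interval B: [630, 762] minutes from midnight
Overlap start = max(771, 630) = 771
Overlap end = min(911, 762) = 762
End <= start, so the intervals do not overlap: 0 minutes

0


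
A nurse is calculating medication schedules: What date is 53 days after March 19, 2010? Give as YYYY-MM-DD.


Start: 2010-03-19
Adding 53 days
Days remaining in March: 12
After March: 41 days still to add
April 2010: 30 days, 11 remaining
May 2010 has 31 days, need 11
Result: 2010-05-11

2010-05-11


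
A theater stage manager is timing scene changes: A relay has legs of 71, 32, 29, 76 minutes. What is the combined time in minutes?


Durations: 71, 32, 29, 76
Running sum: 71
+ 32 = 103
+ 29 = 132
+ 76 = 208
Total duration: 208 minutes
That is 3 hours and 28 minutes

208


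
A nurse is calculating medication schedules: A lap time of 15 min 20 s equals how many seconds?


Minutes: 15
Seconds: 20
Convert minutes to seconds: 15 x 60 = 900
Add remaining seconds: 900 + 20 = 920

920


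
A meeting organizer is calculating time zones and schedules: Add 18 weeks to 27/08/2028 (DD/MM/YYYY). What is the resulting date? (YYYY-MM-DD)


Start: 2028-08-27
Weeks to add: 18
Convert to days: 18 x 7 = 126 days
Add 126 days to 2028-08-27
Result: 2028-12-31

2028-12-31


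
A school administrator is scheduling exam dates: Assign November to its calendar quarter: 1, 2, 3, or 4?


Month: November (month 11)
Q1: January-March (months 1-3)
Q2: April-June (months 4-6)
Q3: July-September (months 7-9)
Q4: October-December (months 10-12)
Month 11 falls in Q4

4


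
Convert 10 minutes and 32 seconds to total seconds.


Minutes: 10
Extra seconds: 32
Seconds per minute: 60
Minutes to seconds: 10 x 60 = 600
Total: 600 + 32 = 632

632


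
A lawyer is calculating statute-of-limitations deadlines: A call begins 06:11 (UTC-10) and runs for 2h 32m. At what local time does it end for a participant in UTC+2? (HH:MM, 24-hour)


Start: 06:11 in UTC-10
Step 1 - add duration:
  minutes: 11 + 32 = 43
  hours: 6 + 2 + 0 = 8
  end in UTC-10: 08:43
Step 2 - convert UTC-10 -> UTC+2:
  offset difference: 2 - (-10) = 12 hours
  8 + (12) = 20 -> mod 24 = 20
Result: 20:43 in UTC+2

20:43


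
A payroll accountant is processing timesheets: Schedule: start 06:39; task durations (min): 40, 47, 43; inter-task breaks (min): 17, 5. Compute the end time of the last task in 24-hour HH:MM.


Start: 06:39 = 399 min from midnight
  after task 1 (40 min): 07:19
  after break (17 min): 07:36
  after task 2 (47 min): 08:23
  after break (5 min): 08:28
  after task 3 (43 min): 09:11
Total elapsed: 152 minutes
End time: 09:11

09:11


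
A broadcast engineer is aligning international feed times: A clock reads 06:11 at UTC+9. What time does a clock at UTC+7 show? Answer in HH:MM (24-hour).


Local time: 06:11 at UTC+9 (offset 9h)
Target zone: UTC+7 (offset 7h)
Difference: 7 - (9) = -2 hours
Calculation: 6 + (-2) = 4
Result: 04:11

04:11


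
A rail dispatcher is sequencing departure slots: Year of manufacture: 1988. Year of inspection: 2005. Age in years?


Birth year: 1988
Current year: 2005
Age = current year - birth year
Age = 2005 - 1988 = 17

17


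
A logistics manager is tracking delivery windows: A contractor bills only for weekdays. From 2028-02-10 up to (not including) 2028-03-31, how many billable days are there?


Start: 2028-02-10 (Thursday)
End (exclusive): 2028-03-31 (Friday)
Total calendar days: 50
Full weeks: 50 // 7 = 7 -> 35 weekdays
Remaining 1 days starting on Thursday:
  Thu(w) -> 1 weekdays
Total business days: 35 + 1 = 36

36


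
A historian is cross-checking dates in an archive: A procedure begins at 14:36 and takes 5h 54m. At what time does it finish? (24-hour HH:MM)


Start time: 14:36
Adding: 5 hours 54 minutes
Minutes: 36 + 54 = 90
Minute overflow: 90 >= 60, so carry 1 hour, minutes = 30
Hours: 14 + 5 + 1 = 20
Result: 20:30

20:30


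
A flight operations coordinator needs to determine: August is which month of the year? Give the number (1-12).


Calendar month order:
7. July
8. August <--
9. September
August is month number 8

8


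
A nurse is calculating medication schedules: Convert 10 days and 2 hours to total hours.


Days: 10
Extra hours: 2
Hours per day: 24
Days to hours: 10 x 24 = 240
Total: 240 + 2 = 242

242


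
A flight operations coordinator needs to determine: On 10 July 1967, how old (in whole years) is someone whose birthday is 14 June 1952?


Birth: 1952-06-14
Reference: 1967-07-10
Year difference: 1967 - 1952 = 15
Has birthday (06-14) occurred by 07-10? Yes
Age in full years: 15

15


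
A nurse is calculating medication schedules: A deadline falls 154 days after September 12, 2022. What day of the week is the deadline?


Start: 2022-09-12 (Monday)
Step 1 - find target date: add 154 days
  2022-09-12 + 154 days = 2023-02-13
Step 2 - day of week:
  154 mod 7 = 0
  Monday + 0 days -> Monday
Result: Monday (2023-02-13)

Monday


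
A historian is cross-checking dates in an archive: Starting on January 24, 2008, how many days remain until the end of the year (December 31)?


Start: January 24, 2008
End: December 31, 2008
Days left in January: 7
February: 29
March: 31
April: 30
May: 31
... plus remaining months
Sum of remaining months: 335
Total: 7 + 335 = 342

342


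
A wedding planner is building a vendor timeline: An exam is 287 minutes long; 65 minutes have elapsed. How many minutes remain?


Total budget: 287 minutes
Time used: 65 minutes
Remaining: 287 - 65 = 222 minutes
Percent used: 22.6%
Percent remaining: 77.4%

222


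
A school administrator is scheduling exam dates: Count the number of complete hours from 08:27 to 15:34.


Start: 08:27
End: 15:34
Hour difference: 15 - 8 = 7 hours
Minute difference: 34 - 27 = 7 minutes
Total minutes: 427
Complete hours: 427 / 60 = 7 (remainder 7)

7


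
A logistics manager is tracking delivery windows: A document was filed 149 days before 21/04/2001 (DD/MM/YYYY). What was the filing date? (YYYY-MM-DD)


Start: 2001-04-21
Subtracting 149 days
Days already passed in April: 21
After going back through April: 128 more days to subtract
March 2001: 31 days, 97 remaining
February 2001: 28 days, 69 remaining
January 2001: 31 days, 38 remaining
December 2000: 31 days, 7 remaining
Result: 2000-11-23

2000-11-23


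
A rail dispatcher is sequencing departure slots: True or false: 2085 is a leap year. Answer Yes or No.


Year: 2085
Divisible by 4? 2085 / 4 = 521.25 -> No
Not divisible by 4, so NOT a leap year

No


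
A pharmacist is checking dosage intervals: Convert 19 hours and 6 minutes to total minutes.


Hours: 19
Minutes: 6
Convert hours to minutes: 19 x 60 = 1140
Add remaining minutes: 1140 + 6 = 1146

1146


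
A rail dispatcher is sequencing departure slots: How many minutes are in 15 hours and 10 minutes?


Hours: 15
Extra minutes: 10
Minutes per hour: 60
Hours to minutes: 15 x 60 = 900
Total: 900 + 10 = 910

910


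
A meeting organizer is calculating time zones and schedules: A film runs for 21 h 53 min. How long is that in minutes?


Hours: 21
Minutes: 53
Convert hours to minutes: 21 x 60 = 1260
Add remaining minutes: 1260 + 53 = 1313

1313


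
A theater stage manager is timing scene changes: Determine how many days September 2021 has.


Month: September
Year: 2021
September is a 30-day month
Total: 30 days

30


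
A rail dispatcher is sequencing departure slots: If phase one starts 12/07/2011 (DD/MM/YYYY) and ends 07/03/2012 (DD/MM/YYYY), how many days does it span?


Start date: 2011-07-12
End date: 2012-03-07
Jul 2011: +20 days
Aug 2011: +31 days
Sep 2011: +30 days
... (6 more months)
Total: 239 days

239


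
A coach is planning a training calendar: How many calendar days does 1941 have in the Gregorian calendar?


Year: 1941
Check leap year rules:
Divisible by 4? No
1941 is not a leap year
Days: 365

365


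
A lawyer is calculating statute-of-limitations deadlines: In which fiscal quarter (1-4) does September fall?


Month: September (month 9)
Q1: January-March (months 1-3)
Q2: April-June (months 4-6)
Q3: July-September (months 7-9)
Q4: October-December (months 10-12)
Month 9 falls in Q3

3


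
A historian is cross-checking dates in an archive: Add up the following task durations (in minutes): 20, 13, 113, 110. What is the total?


Durations: 20, 13, 113, 110
Running sum: 20
+ 13 = 33
+ 113 = 146
+ 110 = 256
Total duration: 256 minutes
That is 4 hours and 16 minutes

256


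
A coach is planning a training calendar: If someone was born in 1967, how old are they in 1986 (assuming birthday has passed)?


Birth year: 1967
Current year: 1986
Age = current year - birth year
Age = 1986 - 1967 = 19

19


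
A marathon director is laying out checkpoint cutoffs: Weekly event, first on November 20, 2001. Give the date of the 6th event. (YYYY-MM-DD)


First occurrence: 2001-11-20 (occurrence 1)
Each occurrence is 7 days after the previous.
Occurrence 6 is 5 weeks after the first.
5 weeks = 35 days
2001-11-20 + 35 days = 2001-12-25

2001-12-25


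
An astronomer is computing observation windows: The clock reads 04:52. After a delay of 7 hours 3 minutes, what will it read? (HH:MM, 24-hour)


Start time: 04:52
Adding: 7 hours 3 minutes
Minutes: 52 + 3 = 55
Hours: 4 + 7 + 0 = 11
Result: 11:55

11:55


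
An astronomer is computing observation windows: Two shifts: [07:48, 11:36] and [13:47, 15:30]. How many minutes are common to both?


Interval A: [468, 696] minutes from midnight
Interval B: [827, 930] minutes from midnight
Overlap start = max(468, 827) = 827
Overlap end = min(696, 930) = 696
End <= start, so the intervals do not overlap: 0 minutes

0


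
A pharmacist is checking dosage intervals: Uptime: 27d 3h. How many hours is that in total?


Days: 27
Extra hours: 3
Hours per day: 24
Days to hours: 27 x 24 = 648
Total: 648 + 3 = 651

651


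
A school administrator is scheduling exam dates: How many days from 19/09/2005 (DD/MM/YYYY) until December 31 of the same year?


Start: September 19, 2005
End: December 31, 2005
Days left in September: 11
October: 31
November: 30
December: 31
Sum of remaining months: 92
Total: 11 + 92 = 103

103


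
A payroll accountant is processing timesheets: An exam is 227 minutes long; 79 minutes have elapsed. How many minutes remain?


Total budget: 227 minutes
Time used: 79 minutes
Remaining: 227 - 79 = 148 minutes
Percent used: 34.8%
Percent remaining: 65.2%

148


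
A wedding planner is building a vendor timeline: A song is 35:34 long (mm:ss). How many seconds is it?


Minutes: 35
Extra seconds: 34
Seconds per minute: 60
Minutes to seconds: 35 x 60 = 2100
Total: 2100 + 34 = 2134

2134


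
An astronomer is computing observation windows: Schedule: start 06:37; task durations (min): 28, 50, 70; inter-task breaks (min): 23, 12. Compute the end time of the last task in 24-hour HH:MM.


Start: 06:37 = 397 min from midnight
  after task 1 (28 min): 07:05
  after break (23 min): 07:28
  after task 2 (50 min): 08:18
  after break (12 min): 08:30
  after task 3 (70 min): 09:40
Total elapsed: 183 minutes
End time: 09:40

09:40


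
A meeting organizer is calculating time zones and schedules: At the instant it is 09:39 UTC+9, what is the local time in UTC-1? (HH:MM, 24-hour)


Local time: 09:39 at UTC+9 (offset 9h)
Target zone: UTC-1 (offset -1h)
Difference: -1 - (9) = -10 hours
Calculation: 9 + (-10) = -1
Wraparound: (-1) mod 24 = 23
Result: 23:39

23:39


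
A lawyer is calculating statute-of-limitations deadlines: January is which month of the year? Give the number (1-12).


Calendar month order:
1. January <--
2. February
January is month number 1

1


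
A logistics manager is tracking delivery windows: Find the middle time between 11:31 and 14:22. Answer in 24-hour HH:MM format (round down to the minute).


Start time: 11:31 = 691 minutes from midnight
End time: 14:22 = 862 minutes from midnight
Sum: 691 + 862 = 1553
Midpoint: 1553 / 2 = 776 minutes
Convert: 776 / 60 = 12 hours, 56 minutes
Result: 12:56

12:56


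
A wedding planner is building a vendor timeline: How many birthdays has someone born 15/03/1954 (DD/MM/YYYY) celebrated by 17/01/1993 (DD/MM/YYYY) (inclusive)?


Birth: 1954-03-15
Reference: 1993-01-17
Year difference: 1993 - 1954 = 39
Has birthday (03-15) occurred by 01-17? No
Birthday not yet reached this year -> subtract 1
Age in full years: 38

38


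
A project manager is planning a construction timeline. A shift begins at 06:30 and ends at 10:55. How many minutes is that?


Start time: 06:30 = 390 minutes from midnight
End time: 10:55 = 655 minutes from midnight
Difference: 655 - 390 = 265 minutes
That is 4 hours and 25 minutes

265


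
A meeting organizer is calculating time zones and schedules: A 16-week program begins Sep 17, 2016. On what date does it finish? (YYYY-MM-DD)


Start: 2016-09-17
Weeks to add: 16
Convert to days: 16 x 7 = 112 days
Add 112 days to 2016-09-17
Result: 2017-01-07

2017-01-07


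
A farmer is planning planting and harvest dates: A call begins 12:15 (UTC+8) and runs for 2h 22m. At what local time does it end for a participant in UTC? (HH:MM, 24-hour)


Start: 12:15 in UTC+8
Step 1 - add duration:
  minutes: 15 + 22 = 37
  hours: 12 + 2 + 0 = 14
  end in UTC+8: 14:37
Step 2 - convert UTC+8 -> UTC:
  offset difference: 0 - (8) = -8 hours
  14 + (-8) = 6 -> mod 24 = 6
Result: 06:37 in UTC

06:37


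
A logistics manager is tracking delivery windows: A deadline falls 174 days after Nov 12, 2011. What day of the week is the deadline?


Start: 2011-11-12 (Saturday)
Step 1 - find target date: add 174 days
  2011-11-12 + 174 days = 2012-05-04
Step 2 - day of week:
  174 mod 7 = 6
  Saturday + 6 days -> Friday
Result: Friday (2012-05-04)

Friday


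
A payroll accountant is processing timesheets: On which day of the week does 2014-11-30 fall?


Date: 2014-11-30
January 1, 2014 is a Wednesday
Day of year: 334
Offset from Jan 1: 333 days
333 mod 7 = 4
Result: Sunday

Sunday


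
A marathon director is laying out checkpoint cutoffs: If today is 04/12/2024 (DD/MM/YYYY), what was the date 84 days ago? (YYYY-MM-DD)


Start: 2024-12-04
Subtracting 84 days
Days already passed in December: 4
After going back through December: 80 more days to subtract
November 2024: 30 days, 50 remaining
October 2024: 31 days, 19 remaining
September 2024 has 30 days, need 19
Result: 2024-09-11

2024-09-11


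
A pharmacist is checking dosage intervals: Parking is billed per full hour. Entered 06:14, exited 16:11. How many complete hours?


Start: 06:14
End: 16:11
Hour difference: 16 - 6 = 10 hours
Minute difference: 11 - 14 = -3 minutes
Total minutes: 597
Complete hours: 597 / 60 = 9 (remainder 57)

9


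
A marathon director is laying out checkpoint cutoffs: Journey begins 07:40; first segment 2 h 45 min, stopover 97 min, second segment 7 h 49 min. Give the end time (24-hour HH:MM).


Depart: 07:40
Leg 1: +165 min -> 10:25
Layover: +97 min -> 12:02
Leg 2: +469 min -> 19:51
Total travel: 731 minutes = 12h 11m
Arrival: 19:51

19:51


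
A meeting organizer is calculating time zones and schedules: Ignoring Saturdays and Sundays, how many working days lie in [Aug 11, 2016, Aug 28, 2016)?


Start: 2016-08-11 (Thursday)
End (exclusive): 2016-08-28 (Sunday)
Total calendar days: 17
Full weeks: 17 // 7 = 2 -> 10 weekdays
Remaining 3 days starting on Thursday:
  Thu(w), Fri(w), Sat(-) -> 2 weekdays
Total business days: 10 + 2 = 12

12


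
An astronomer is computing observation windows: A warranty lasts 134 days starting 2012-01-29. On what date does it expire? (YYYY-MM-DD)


Start: 2012-01-29
Adding 134 days
Days remaining in January: 2
After January: 132 days still to add
February 2012: 29 days, 103 remaining
March 2012: 31 days, 72 remaining
April 2012: 30 days, 42 remaining
May 2012: 31 days, 11 remaining
Result: 2012-06-11

2012-06-11


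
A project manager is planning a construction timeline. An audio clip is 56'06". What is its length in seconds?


Minutes: 56
Seconds: 6
Convert minutes to seconds: 56 x 60 = 3360
Add remaining seconds: 3360 + 6 = 3366

3366


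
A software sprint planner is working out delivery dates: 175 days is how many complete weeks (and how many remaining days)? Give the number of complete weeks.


Total days: 175
Days per week: 7
Division: 175 / 7 = 25 remainder 0
Complete weeks: 25
Remaining days: 0

25


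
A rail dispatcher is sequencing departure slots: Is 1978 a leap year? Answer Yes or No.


Year: 1978
Divisible by 4? 1978 / 4 = 494.5 -> No
Not divisible by 4, so NOT a leap year

No


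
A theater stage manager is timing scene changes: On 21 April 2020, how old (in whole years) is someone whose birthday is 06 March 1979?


Birth: 1979-03-06
Reference: 2020-04-21
Year difference: 2020 - 1979 = 41
Has birthday (03-06) occurred by 04-21? Yes
Age in full years: 41

41


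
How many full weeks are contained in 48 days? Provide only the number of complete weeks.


Total days: 48
Days per week: 7
Division: 48 / 7 = 6 remainder 6
Complete weeks: 6
Remaining days: 6

6


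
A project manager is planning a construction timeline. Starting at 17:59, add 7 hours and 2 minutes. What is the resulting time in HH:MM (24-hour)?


Start time: 17:59
Adding: 7 hours 2 minutes
Minutes: 59 + 2 = 61
Minute overflow: 61 >= 60, so carry 1 hour, minutes = 1
Hours: 17 + 7 + 1 = 25
Hour wraparound: 25 mod 24 = 1
Result: 01:01

01:01


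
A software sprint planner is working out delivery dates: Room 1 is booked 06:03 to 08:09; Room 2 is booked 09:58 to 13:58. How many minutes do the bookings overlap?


Interval A: [363, 489] minutes from midnight
Interval B: [598, 838] minutes from midnight
Overlap start = max(363, 598) = 598
Overlap end = min(489, 838) = 489
End <= start, so the intervals do not overlap: 0 minutes

0


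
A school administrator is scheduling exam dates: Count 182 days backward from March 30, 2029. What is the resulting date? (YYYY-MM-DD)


Start: 2029-03-30
Subtracting 182 days
Days already passed in March: 30
After going back through March: 152 more days to subtract
February 2029: 28 days, 124 remaining
January 2029: 31 days, 93 remaining
December 2028: 31 days, 62 remaining
November 2028: 30 days, 32 remaining
Result: 2028-09-29

2028-09-29


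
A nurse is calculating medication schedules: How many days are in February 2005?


Month: February
Year: 2005
2005 is not a leap year
February has 28 days
Total: 28 days

28


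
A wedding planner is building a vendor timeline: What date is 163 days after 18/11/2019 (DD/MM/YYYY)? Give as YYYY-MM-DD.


Start: 2019-11-18
Adding 163 days
Days remaining in November: 12
After November: 151 days still to add
December 2019: 31 days, 120 remaining
January 2020: 31 days, 89 remaining
February 2020: 29 days, 60 remaining
March 2020: 31 days, 29 remaining
Result: 2020-04-29

2020-04-29
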